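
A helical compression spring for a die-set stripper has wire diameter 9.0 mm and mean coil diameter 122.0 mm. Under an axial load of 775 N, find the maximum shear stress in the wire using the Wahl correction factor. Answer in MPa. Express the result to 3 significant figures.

365 MPa

Spring index C = D/d = 122.0/9.0 = 13.5556
K_W = (4C−1)/(4C−4) + 0.615/C = 53.222/50.222 + 0.0454 = 1.1051
τ₀ = 8FD/(πd³) = 8·775·122.0/(π·9.0³) = 756400/2290.2 = 330.27 MPa
τ_max = K·τ₀ = 1.1051 × 330.27 = 364.99 MPa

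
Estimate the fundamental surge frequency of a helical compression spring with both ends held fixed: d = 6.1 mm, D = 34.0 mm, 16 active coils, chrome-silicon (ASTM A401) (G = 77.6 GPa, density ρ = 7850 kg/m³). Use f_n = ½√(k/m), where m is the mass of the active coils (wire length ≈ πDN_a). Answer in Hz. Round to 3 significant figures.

k = Gd⁴/(8D³N_a) = (77.6×10³)(6.1⁴)/(8·34.0³·16) = 21.357 N/mm = 21357 N/m
Wire length L = πDN_a = π·34.0·16 = 1709 mm
m = ρ·(πd²/4)·L = 7850 × 29.225×10⁻⁶ m² × 1.709 m = 0.39207 kg
f_n = ½√(k/m) = 0.5·√(21357/0.39207) = 0.5·√(54471) = 116.7 Hz

117 Hz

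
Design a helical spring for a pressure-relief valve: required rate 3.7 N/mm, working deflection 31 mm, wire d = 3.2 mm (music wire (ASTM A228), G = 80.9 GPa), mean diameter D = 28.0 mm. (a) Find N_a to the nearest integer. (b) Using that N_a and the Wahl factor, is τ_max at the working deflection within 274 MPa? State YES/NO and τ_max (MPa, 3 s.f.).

(a) 13 coils; (b) NO, τ_max = 293 MPa

N_a = Gd⁴/(8D³k) = (80.9×10³)(3.2⁴)/(8·28.0³·3.7) = 13.06 → N_a = 13
Actual rate k = Gd⁴/(8D³·13) = 3.7157 N/mm
Working load F = kδ = 3.7157·31 = 115.19 N
C = 28.0/3.2 = 8.7500; K_W = (4C−1)/(4C−4)+0.615/C = 1.1671
τ_max = K_W·8FD/(πd³) = 1.1671·250.64 = 292.51 MPa
τ_max > 274 MPa → exceeds allowable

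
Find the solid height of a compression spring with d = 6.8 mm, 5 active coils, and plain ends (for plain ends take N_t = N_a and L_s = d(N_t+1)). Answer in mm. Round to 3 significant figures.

plain ends: N_t = N_a = 5
L_s = d·(N_t+1) = 6.8 × 6 = 40.8 mm

40.8 mm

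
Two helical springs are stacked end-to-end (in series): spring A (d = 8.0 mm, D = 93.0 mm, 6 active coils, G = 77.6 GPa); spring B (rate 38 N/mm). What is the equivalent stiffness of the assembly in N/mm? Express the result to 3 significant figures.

k_A = Gd⁴/(8D³N_a) = (77.6×10³)(8.0⁴)/(8·93.0³·6) = 8.2325 N/mm
Series: 1/k_eq = 1/8.2325 + 1/38 = 0.14779; k_eq = 6.7666 N/mm

6.77 N/mm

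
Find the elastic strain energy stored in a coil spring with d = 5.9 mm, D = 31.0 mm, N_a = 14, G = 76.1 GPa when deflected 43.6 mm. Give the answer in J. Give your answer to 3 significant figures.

k = Gd⁴/(8D³N_a) = (76.1×10³)(5.9⁴)/(8·31.0³·14) = 27.637 N/mm
U = ½kδ² = 0.5 × 27.637 × 43.6² = 26268 N·mm = 26.268 J

26.3 J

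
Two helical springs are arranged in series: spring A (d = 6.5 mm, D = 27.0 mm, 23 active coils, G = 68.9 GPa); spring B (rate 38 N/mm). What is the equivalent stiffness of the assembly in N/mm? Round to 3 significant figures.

17.9 N/mm

k_A = Gd⁴/(8D³N_a) = (68.9×10³)(6.5⁴)/(8·27.0³·23) = 33.96 N/mm
Series: 1/k_eq = 1/33.96 + 1/38 = 0.055762; k_eq = 17.933 N/mm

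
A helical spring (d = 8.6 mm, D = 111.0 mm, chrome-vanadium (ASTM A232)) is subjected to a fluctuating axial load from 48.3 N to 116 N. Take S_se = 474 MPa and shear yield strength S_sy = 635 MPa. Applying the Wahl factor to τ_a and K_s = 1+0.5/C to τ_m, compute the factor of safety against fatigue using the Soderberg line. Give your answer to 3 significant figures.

10.5

C = D/d = 111.0/8.6 = 12.9070; K_W = (4C−1)/(4C−4)+0.615/C = 1.1106; K_s = 1+0.5/C = 1.0387
F_a = (F_max−F_min)/2 = 33.85 N; F_m = (F_max+F_min)/2 = 82.15 N
τ_a = K_W·8F_aD/(πd³) = 1.1106 × 15.043 = 16.707 MPa
τ_m = K_s·8F_mD/(πd³) = 1.0387 × 36.507 = 37.921 MPa
Soderberg: 1/n_f = τ_a/S_se + τ_m/S_sy = 16.707/474 + 37.921/635 = 0.03525 + 0.05972 = 0.094965
n_f = 1/0.094965 = 10.53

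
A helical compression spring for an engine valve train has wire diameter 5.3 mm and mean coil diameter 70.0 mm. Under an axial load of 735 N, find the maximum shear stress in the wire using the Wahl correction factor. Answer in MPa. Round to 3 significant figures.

Spring index C = D/d = 70.0/5.3 = 13.2075
K_W = (4C−1)/(4C−4) + 0.615/C = 51.830/48.830 + 0.0466 = 1.1080
τ₀ = 8FD/(πd³) = 8·735·70.0/(π·5.3³) = 411600/467.71 = 880.03 MPa
τ_max = K·τ₀ = 1.1080 × 880.03 = 975.08 MPa

975 MPa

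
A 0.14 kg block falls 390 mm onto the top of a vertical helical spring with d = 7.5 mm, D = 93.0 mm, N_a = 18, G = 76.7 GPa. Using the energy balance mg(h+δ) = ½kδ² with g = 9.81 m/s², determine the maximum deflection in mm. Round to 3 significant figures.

23.3 mm

k = Gd⁴/(8D³N_a) = (76.7×10³)(7.5⁴)/(8·93.0³·18) = 2.0952 N/mm
W = mg = 0.14 × 9.81 = 1.3734 N
½kδ² − Wδ − Wh = 0 → δ = (W + √(W² + 2kWh))/k
δ = (1.3734 + √(1.8862 + 2244.51))/2.0952 = (1.3734 + 47.396)/2.0952 = 23.277 mm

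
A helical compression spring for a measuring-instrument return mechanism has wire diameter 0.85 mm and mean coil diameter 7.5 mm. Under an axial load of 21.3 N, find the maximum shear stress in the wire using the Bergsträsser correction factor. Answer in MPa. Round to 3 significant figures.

765 MPa

Spring index C = D/d = 7.5/0.85 = 8.8235
K_B = (4C+2)/(4C−3) = 37.294/32.294 = 1.1548
τ₀ = 8FD/(πd³) = 8·21.3·7.5/(π·0.85³) = 1278/1.9293 = 662.41 MPa
τ_max = K·τ₀ = 1.1548 × 662.41 = 764.96 MPa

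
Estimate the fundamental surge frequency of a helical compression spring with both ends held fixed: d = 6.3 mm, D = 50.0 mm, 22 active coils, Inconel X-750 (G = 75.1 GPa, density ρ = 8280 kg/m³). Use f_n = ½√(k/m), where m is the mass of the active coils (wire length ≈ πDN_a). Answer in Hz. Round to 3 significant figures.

38.8 Hz

k = Gd⁴/(8D³N_a) = (75.1×10³)(6.3⁴)/(8·50.0³·22) = 5.3775 N/mm = 5377.5 N/m
Wire length L = πDN_a = π·50.0·22 = 3455.8 mm
m = ρ·(πd²/4)·L = 8280 × 31.172×10⁻⁶ m² × 3.4558 m = 0.89196 kg
f_n = ½√(k/m) = 0.5·√(5377.5/0.89196) = 0.5·√(6028.9) = 38.823 Hz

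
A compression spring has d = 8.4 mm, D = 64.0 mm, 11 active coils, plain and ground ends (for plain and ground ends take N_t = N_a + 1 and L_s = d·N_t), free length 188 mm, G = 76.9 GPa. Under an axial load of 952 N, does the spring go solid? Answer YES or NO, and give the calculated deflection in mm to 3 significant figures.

k = Gd⁴/(8D³N_a) = (76.9×10³)(8.4⁴)/(8·64.0³·11) = 16.597 N/mm
N_t = 12; L_s = 8.4·12 = 100.8 mm; δ_solid = L₀ − L_s = 188 − 100.8 = 87.2 mm
δ = F/k = 952/16.597 = 57.361 mm
δ < δ_solid → spring does not go solid

NO, δ = 57.4 mm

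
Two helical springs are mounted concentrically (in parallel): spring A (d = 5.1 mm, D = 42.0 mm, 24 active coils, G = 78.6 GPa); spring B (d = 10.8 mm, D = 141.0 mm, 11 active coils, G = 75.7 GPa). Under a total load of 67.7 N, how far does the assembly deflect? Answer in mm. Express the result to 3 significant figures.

k_A = Gd⁴/(8D³N_a) = (78.6×10³)(5.1⁴)/(8·42.0³·24) = 3.7381 N/mm
k_B = Gd⁴/(8D³N_a) = (75.7×10³)(10.8⁴)/(8·141.0³·11) = 4.1749 N/mm
Parallel: k_eq = 3.7381 + 4.1749 = 7.9131 N/mm
δ = F/k_eq = 67.7/7.9131 = 8.5555 mm

8.56 mm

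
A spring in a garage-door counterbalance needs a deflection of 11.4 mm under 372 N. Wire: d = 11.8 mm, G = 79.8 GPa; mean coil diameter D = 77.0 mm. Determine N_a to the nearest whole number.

13

Required rate k = F/δ = 372/11.4 = 32.632 N/mm
N_a = Gd⁴/(8D³k) = (79.8×10³ × 11.8⁴)/(8 × 77.0³ × 32.632)
    = 1.54714e+09 / 1.19179e+08 = 12.98 → 13 coils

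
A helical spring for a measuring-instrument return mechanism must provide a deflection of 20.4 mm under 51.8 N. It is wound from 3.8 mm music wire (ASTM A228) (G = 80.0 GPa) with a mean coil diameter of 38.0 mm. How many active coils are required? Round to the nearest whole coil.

15

Required rate k = F/δ = 51.8/20.4 = 2.5392 N/mm
N_a = Gd⁴/(8D³k) = (80.0×10³ × 3.8⁴)/(8 × 38.0³ × 2.5392)
    = 1.66811e+07 / 1.11465e+06 = 14.97 → 15 coils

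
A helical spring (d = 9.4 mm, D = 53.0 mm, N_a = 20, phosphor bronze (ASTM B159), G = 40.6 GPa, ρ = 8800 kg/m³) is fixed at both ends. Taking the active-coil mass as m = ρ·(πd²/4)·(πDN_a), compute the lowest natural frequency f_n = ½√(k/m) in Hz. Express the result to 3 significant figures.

k = Gd⁴/(8D³N_a) = (40.6×10³)(9.4⁴)/(8·53.0³·20) = 13.307 N/mm = 13307 N/m
Wire length L = πDN_a = π·53.0·20 = 3330.1 mm
m = ρ·(πd²/4)·L = 8800 × 69.398×10⁻⁶ m² × 3.3301 m = 2.0337 kg
f_n = ½√(k/m) = 0.5·√(13307/2.0337) = 0.5·√(6543.4) = 40.446 Hz

40.4 Hz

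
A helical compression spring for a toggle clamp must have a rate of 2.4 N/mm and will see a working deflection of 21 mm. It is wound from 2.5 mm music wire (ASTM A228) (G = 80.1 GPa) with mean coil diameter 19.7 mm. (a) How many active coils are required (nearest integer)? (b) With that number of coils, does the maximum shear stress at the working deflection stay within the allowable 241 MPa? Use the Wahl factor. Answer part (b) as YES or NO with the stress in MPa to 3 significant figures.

N_a = Gd⁴/(8D³k) = (80.1×10³)(2.5⁴)/(8·19.7³·2.4) = 21.32 → N_a = 21
Actual rate k = Gd⁴/(8D³·21) = 2.436 N/mm
Working load F = kδ = 2.436·21 = 51.157 N
C = 19.7/2.5 = 7.8800; K_W = (4C−1)/(4C−4)+0.615/C = 1.1871
τ_max = K_W·8FD/(πd³) = 1.1871·164.24 = 194.97 MPa
τ_max ≤ 241 MPa → acceptable

(a) 21 coils; (b) YES, τ_max = 195 MPa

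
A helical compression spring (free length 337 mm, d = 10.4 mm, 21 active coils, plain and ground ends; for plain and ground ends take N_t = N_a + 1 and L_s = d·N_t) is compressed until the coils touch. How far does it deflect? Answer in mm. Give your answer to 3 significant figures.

108 mm

N_t = 22; L_s = 10.4·22 = 228.8 mm
δ_solid = L₀ − L_s = 337 − 228.8 = 108.2 mm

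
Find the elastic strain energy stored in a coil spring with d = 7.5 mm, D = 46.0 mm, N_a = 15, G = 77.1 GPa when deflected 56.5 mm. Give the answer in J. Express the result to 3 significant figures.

33.3 J

k = Gd⁴/(8D³N_a) = (77.1×10³)(7.5⁴)/(8·46.0³·15) = 20.885 N/mm
U = ½kδ² = 0.5 × 20.885 × 56.5² = 33336 N·mm = 33.336 J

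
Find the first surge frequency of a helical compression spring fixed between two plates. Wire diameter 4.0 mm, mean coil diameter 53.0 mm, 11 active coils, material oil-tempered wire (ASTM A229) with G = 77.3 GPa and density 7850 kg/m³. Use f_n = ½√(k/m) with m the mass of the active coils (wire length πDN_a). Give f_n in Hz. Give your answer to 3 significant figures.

45.7 Hz

k = Gd⁴/(8D³N_a) = (77.3×10³)(4.0⁴)/(8·53.0³·11) = 1.5105 N/mm = 1510.5 N/m
Wire length L = πDN_a = π·53.0·11 = 1831.5 mm
m = ρ·(πd²/4)·L = 7850 × 12.566×10⁻⁶ m² × 1.8315 m = 0.18067 kg
f_n = ½√(k/m) = 0.5·√(1510.5/0.18067) = 0.5·√(8360.1) = 45.717 Hz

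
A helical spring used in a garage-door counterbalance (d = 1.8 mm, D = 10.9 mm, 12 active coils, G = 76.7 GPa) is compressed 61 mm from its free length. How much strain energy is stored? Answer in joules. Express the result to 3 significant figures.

k = Gd⁴/(8D³N_a) = (76.7×10³)(1.8⁴)/(8·10.9³·12) = 6.4764 N/mm
U = ½kδ² = 0.5 × 6.4764 × 61² = 12049 N·mm = 12.049 J

12.0 J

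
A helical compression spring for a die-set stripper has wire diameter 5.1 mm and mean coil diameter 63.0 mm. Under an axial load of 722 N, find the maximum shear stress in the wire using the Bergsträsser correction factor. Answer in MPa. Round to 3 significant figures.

Spring index C = D/d = 63.0/5.1 = 12.3529
K_B = (4C+2)/(4C−3) = 51.412/46.412 = 1.1077
τ₀ = 8FD/(πd³) = 8·722·63.0/(π·5.1³) = 363888/416.74 = 873.19 MPa
τ_max = K·τ₀ = 1.1077 × 873.19 = 967.26 MPa

967 MPa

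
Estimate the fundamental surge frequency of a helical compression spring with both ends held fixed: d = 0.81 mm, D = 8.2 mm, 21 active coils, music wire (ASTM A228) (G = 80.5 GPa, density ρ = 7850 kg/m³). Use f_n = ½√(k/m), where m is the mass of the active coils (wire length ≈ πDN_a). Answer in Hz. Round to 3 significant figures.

k = Gd⁴/(8D³N_a) = (80.5×10³)(0.81⁴)/(8·8.2³·21) = 0.3741 N/mm = 374.1 N/m
Wire length L = πDN_a = π·8.2·21 = 540.98 mm
m = ρ·(πd²/4)·L = 7850 × 0.5153×10⁻⁶ m² × 0.54098 m = 0.0021883 kg
f_n = ½√(k/m) = 0.5·√(374.1/0.0021883) = 0.5·√(1.7095e+05) = 206.73 Hz

207 Hz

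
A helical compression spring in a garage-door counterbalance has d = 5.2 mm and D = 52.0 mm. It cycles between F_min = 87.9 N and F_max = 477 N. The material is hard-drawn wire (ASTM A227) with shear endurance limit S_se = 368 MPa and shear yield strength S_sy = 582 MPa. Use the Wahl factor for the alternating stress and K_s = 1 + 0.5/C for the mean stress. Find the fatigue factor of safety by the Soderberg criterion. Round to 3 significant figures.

C = D/d = 52.0/5.2 = 10.0000; K_W = (4C−1)/(4C−4)+0.615/C = 1.1448; K_s = 1+0.5/C = 1.0500
F_a = (F_max−F_min)/2 = 194.55 N; F_m = (F_max+F_min)/2 = 282.45 N
τ_a = K_W·8F_aD/(πd³) = 1.1448 × 183.22 = 209.75 MPa
τ_m = K_s·8F_mD/(πd³) = 1.0500 × 266 = 279.3 MPa
Soderberg: 1/n_f = τ_a/S_se + τ_m/S_sy = 209.75/368 + 279.3/582 = 0.56998 + 0.47989 = 1.0499
n_f = 1/1.0499 = 0.9525

0.952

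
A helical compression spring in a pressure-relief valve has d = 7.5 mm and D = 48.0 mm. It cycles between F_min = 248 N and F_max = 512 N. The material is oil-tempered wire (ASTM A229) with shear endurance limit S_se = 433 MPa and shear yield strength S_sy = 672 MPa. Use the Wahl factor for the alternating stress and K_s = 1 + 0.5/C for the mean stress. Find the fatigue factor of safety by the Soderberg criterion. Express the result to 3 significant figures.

C = D/d = 48.0/7.5 = 6.4000; K_W = (4C−1)/(4C−4)+0.615/C = 1.2350; K_s = 1+0.5/C = 1.0781
F_a = (F_max−F_min)/2 = 132 N; F_m = (F_max+F_min)/2 = 380 N
τ_a = K_W·8F_aD/(πd³) = 1.2350 × 38.245 = 47.232 MPa
τ_m = K_s·8F_mD/(πd³) = 1.0781 × 110.1 = 118.7 MPa
Soderberg: 1/n_f = τ_a/S_se + τ_m/S_sy = 47.232/433 + 118.7/672 = 0.10908 + 0.17664 = 0.28572
n_f = 1/0.28572 = 3.5

3.50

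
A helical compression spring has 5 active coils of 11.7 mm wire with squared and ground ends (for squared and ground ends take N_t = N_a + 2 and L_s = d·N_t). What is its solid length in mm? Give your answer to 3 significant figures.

81.9 mm

squared and ground ends: N_t = N_a + 2 = 5 + 2 = 7
L_s = d·N_t = 11.7 × 7 = 81.9 mm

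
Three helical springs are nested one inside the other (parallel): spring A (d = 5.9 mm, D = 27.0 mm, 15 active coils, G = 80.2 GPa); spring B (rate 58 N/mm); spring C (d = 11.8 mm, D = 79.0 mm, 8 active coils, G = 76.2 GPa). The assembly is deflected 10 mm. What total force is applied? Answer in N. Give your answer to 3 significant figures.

1460 N

k_A = Gd⁴/(8D³N_a) = (80.2×10³)(5.9⁴)/(8·27.0³·15) = 41.144 N/mm
k_C = Gd⁴/(8D³N_a) = (76.2×10³)(11.8⁴)/(8·79.0³·8) = 46.819 N/mm
Parallel: k_eq = 41.144 + 58 + 46.819 = 145.96 N/mm
F = k_eq·δ = 145.96·10 = 1459.6 N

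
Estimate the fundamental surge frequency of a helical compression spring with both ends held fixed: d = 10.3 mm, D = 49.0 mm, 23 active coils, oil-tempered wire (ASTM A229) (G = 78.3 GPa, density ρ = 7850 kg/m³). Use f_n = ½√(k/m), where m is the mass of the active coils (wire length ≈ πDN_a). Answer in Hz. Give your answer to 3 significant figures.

k = Gd⁴/(8D³N_a) = (78.3×10³)(10.3⁴)/(8·49.0³·23) = 40.71 N/mm = 40710 N/m
Wire length L = πDN_a = π·49.0·23 = 3540.6 mm
m = ρ·(πd²/4)·L = 7850 × 83.323×10⁻⁶ m² × 3.5406 m = 2.3158 kg
f_n = ½√(k/m) = 0.5·√(40710/2.3158) = 0.5·√(17579) = 66.293 Hz

66.3 Hz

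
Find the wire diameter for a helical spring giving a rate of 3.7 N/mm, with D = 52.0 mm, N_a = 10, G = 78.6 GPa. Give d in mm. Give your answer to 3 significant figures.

d = (8D³N_a·k / G)^(1/4) = (8·52.0³·10·3.7 / (78.6×10³))^0.25
  = (529.52)^0.25 = 4.7970 mm

4.80 mm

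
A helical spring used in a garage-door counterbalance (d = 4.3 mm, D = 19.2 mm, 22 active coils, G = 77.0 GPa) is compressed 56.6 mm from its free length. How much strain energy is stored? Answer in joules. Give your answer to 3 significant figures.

k = Gd⁴/(8D³N_a) = (77.0×10³)(4.3⁴)/(8·19.2³·22) = 21.132 N/mm
U = ½kδ² = 0.5 × 21.132 × 56.6² = 33849 N·mm = 33.849 J

33.8 J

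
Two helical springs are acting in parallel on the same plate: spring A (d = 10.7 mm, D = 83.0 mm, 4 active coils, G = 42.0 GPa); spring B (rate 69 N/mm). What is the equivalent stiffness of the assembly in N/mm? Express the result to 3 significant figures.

99.1 N/mm

k_A = Gd⁴/(8D³N_a) = (42.0×10³)(10.7⁴)/(8·83.0³·4) = 30.088 N/mm
Parallel: k_eq = 30.088 + 69 = 99.088 N/mm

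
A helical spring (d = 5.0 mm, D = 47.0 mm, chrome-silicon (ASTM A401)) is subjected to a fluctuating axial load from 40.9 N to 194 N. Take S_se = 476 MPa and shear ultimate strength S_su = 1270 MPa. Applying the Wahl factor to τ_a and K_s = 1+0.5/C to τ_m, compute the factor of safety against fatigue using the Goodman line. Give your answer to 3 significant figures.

3.69

C = D/d = 47.0/5.0 = 9.4000; K_W = (4C−1)/(4C−4)+0.615/C = 1.1547; K_s = 1+0.5/C = 1.0532
F_a = (F_max−F_min)/2 = 76.55 N; F_m = (F_max+F_min)/2 = 117.45 N
τ_a = K_W·8F_aD/(πd³) = 1.1547 × 73.295 = 84.634 MPa
τ_m = K_s·8F_mD/(πd³) = 1.0532 × 112.46 = 118.44 MPa
Goodman: 1/n_f = τ_a/S_se + τ_m/S_su = 84.634/476 + 118.44/1270 = 0.17780 + 0.09326 = 0.27106
n_f = 1/0.27106 = 3.689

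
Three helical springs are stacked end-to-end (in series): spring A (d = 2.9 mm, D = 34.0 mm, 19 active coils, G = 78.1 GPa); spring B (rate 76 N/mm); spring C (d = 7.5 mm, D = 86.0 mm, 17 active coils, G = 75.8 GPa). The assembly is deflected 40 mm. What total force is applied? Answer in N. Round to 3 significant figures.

k_A = Gd⁴/(8D³N_a) = (78.1×10³)(2.9⁴)/(8·34.0³·19) = 0.92462 N/mm
k_C = Gd⁴/(8D³N_a) = (75.8×10³)(7.5⁴)/(8·86.0³·17) = 2.7726 N/mm
Series: 1/k_eq = 1/0.92462 + 1/76 + 1/2.7726 = 1.4554; k_eq = 0.68711 N/mm
F = k_eq·δ = 0.68711·40 = 27.485 N

27.5 N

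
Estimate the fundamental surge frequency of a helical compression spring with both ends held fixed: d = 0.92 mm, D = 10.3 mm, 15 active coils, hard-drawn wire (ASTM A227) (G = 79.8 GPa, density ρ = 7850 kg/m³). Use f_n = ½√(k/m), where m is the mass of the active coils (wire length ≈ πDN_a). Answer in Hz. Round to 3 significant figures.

207 Hz

k = Gd⁴/(8D³N_a) = (79.8×10³)(0.92⁴)/(8·10.3³·15) = 0.43597 N/mm = 435.97 N/m
Wire length L = πDN_a = π·10.3·15 = 485.38 mm
m = ρ·(πd²/4)·L = 7850 × 0.66476×10⁻⁶ m² × 0.48538 m = 0.0025329 kg
f_n = ½√(k/m) = 0.5·√(435.97/0.0025329) = 0.5·√(1.7213e+05) = 207.44 Hz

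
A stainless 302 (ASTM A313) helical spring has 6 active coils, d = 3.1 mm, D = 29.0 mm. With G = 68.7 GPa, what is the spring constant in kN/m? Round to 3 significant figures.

5.42 kN/m

k = Gd⁴/(8D³N_a) = (68.7×10³ × 3.1⁴) / (8 × 29.0³ × 6)
  = 6.34459e+06 / 1.17067e+06 = 5.4196 N/mm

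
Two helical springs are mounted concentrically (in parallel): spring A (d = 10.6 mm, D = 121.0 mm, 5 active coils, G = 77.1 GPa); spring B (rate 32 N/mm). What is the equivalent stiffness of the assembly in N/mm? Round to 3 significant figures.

45.7 N/mm

k_A = Gd⁴/(8D³N_a) = (77.1×10³)(10.6⁴)/(8·121.0³·5) = 13.736 N/mm
Parallel: k_eq = 13.736 + 32 = 45.736 N/mm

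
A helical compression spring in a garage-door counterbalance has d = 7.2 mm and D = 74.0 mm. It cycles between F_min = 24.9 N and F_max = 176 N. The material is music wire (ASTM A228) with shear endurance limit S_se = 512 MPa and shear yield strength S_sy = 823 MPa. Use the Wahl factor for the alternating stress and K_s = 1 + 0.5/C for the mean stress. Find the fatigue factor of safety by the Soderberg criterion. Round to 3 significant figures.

6.68

C = D/d = 74.0/7.2 = 10.2778; K_W = (4C−1)/(4C−4)+0.615/C = 1.1407; K_s = 1+0.5/C = 1.0486
F_a = (F_max−F_min)/2 = 75.55 N; F_m = (F_max+F_min)/2 = 100.45 N
τ_a = K_W·8F_aD/(πd³) = 1.1407 × 38.142 = 43.508 MPa
τ_m = K_s·8F_mD/(πd³) = 1.0486 × 50.714 = 53.181 MPa
Soderberg: 1/n_f = τ_a/S_se + τ_m/S_sy = 43.508/512 + 53.181/823 = 0.08498 + 0.06462 = 0.1496
n_f = 1/0.1496 = 6.685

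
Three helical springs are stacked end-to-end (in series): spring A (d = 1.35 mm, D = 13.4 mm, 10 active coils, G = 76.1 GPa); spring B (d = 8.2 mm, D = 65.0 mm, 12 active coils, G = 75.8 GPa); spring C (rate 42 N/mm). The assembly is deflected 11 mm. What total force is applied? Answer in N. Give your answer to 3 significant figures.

k_A = Gd⁴/(8D³N_a) = (76.1×10³)(1.35⁴)/(8·13.4³·10) = 1.3132 N/mm
k_B = Gd⁴/(8D³N_a) = (75.8×10³)(8.2⁴)/(8·65.0³·12) = 12.999 N/mm
Series: 1/k_eq = 1/1.3132 + 1/12.999 + 1/42 = 0.86226; k_eq = 1.1597 N/mm
F = k_eq·δ = 1.1597·11 = 12.757 N

12.8 N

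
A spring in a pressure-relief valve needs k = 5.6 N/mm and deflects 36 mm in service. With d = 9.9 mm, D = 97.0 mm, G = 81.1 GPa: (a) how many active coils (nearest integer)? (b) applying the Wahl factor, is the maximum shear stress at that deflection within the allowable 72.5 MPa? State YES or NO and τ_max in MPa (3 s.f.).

N_a = Gd⁴/(8D³k) = (81.1×10³)(9.9⁴)/(8·97.0³·5.6) = 19.05 → N_a = 19
Actual rate k = Gd⁴/(8D³·19) = 5.6157 N/mm
Working load F = kδ = 5.6157·36 = 202.16 N
C = 97.0/9.9 = 9.7980; K_W = (4C−1)/(4C−4)+0.615/C = 1.1480
τ_max = K_W·8FD/(πd³) = 1.1480·51.465 = 59.083 MPa
τ_max ≤ 72.5 MPa → acceptable

(a) 19 coils; (b) YES, τ_max = 59.1 MPa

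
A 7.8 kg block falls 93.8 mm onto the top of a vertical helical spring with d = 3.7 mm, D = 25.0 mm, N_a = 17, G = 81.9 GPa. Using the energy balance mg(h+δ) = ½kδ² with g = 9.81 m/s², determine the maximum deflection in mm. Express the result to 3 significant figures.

k = Gd⁴/(8D³N_a) = (81.9×10³)(3.7⁴)/(8·25.0³·17) = 7.2232 N/mm
W = mg = 7.8 × 9.81 = 76.518 N
½kδ² − Wδ − Wh = 0 → δ = (W + √(W² + 2kWh))/k
δ = (76.518 + √(5855 + 103688))/7.2232 = (76.518 + 330.97)/7.2232 = 56.414 mm

56.4 mm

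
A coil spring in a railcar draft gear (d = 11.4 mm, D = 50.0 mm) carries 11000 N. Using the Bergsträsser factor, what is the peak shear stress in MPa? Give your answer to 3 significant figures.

Spring index C = D/d = 50.0/11.4 = 4.3860
K_B = (4C+2)/(4C−3) = 19.544/14.544 = 1.3438
τ₀ = 8FD/(πd³) = 8·11000·50.0/(π·11.4³) = 4.4e+06/4654.4 = 945.34 MPa
τ_max = K·τ₀ = 1.3438 × 945.34 = 1270.3 MPa

1270 MPa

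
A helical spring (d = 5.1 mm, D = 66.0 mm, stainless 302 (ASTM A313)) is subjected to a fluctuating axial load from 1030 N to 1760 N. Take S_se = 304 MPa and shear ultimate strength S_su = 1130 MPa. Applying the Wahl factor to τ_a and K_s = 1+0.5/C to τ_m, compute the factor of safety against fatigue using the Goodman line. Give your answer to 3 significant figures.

0.302

C = D/d = 66.0/5.1 = 12.9412; K_W = (4C−1)/(4C−4)+0.615/C = 1.1103; K_s = 1+0.5/C = 1.0386
F_a = (F_max−F_min)/2 = 365 N; F_m = (F_max+F_min)/2 = 1395 N
τ_a = K_W·8F_aD/(πd³) = 1.1103 × 462.45 = 513.47 MPa
τ_m = K_s·8F_mD/(πd³) = 1.0386 × 1767.5 = 1835.7 MPa
Goodman: 1/n_f = τ_a/S_se + τ_m/S_su = 513.47/304 + 1835.7/1130 = 1.68906 + 1.62455 = 3.3136
n_f = 1/3.3136 = 0.3018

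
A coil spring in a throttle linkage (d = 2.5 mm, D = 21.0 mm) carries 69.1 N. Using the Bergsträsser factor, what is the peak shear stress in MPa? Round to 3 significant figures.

275 MPa

Spring index C = D/d = 21.0/2.5 = 8.4000
K_B = (4C+2)/(4C−3) = 35.600/30.600 = 1.1634
τ₀ = 8FD/(πd³) = 8·69.1·21.0/(π·2.5³) = 11608.8/49.087 = 236.49 MPa
τ_max = K·τ₀ = 1.1634 × 236.49 = 275.14 MPa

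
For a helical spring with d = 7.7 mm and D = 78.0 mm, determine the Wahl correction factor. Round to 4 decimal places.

C = D/d = 78.0/7.7 = 10.1299
K_W = (4C−1)/(4C−4) + 0.615/C = 39.519/36.519 + 0.0607 = 1.1429

1.1429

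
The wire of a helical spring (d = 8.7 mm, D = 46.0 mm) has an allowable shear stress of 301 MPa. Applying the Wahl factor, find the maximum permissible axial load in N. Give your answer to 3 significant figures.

C = D/d = 46.0/8.7 = 5.2874
K_W = (4C−1)/(4C−4) + 0.615/C = 20.149/17.149 + 0.1163 = 1.2912
τ_max = K·8FD/(πd³) → F_max = τ_allow·πd³/(8DK)
F_max = 301·π·8.7³/(8·46.0·1.2912) = 6.2269e+05/475.18 = 1310.4 N

1310 N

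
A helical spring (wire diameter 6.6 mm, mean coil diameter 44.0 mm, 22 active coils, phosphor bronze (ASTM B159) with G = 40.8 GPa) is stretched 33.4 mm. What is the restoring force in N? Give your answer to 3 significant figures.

k = Gd⁴/(8D³N_a) = (40.8×10³)(6.6⁴)/(8·44.0³·22) = 5.1637 N/mm
F = k·δ = 5.1637 × 33.4 = 172.47 N

172 N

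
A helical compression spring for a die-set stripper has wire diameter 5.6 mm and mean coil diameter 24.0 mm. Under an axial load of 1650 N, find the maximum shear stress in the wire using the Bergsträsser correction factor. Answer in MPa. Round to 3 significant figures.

777 MPa

Spring index C = D/d = 24.0/5.6 = 4.2857
K_B = (4C+2)/(4C−3) = 19.143/14.143 = 1.3535
τ₀ = 8FD/(πd³) = 8·1650·24.0/(π·5.6³) = 316800/551.71 = 574.21 MPa
τ_max = K·τ₀ = 1.3535 × 574.21 = 777.21 MPa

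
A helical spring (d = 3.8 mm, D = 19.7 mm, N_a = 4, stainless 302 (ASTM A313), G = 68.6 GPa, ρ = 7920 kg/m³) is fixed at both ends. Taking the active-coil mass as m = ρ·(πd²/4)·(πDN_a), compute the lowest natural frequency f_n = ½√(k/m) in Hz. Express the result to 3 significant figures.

k = Gd⁴/(8D³N_a) = (68.6×10³)(3.8⁴)/(8·19.7³·4) = 58.467 N/mm = 58467 N/m
Wire length L = πDN_a = π·19.7·4 = 247.56 mm
m = ρ·(πd²/4)·L = 7920 × 11.341×10⁻⁶ m² × 0.24756 m = 0.022236 kg
f_n = ½√(k/m) = 0.5·√(58467/0.022236) = 0.5·√(2.6294e+06) = 810.77 Hz

811 Hz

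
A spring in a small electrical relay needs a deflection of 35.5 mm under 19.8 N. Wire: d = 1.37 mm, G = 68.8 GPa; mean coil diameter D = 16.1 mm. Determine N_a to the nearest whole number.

Required rate k = F/δ = 19.8/35.5 = 0.55775 N/mm
N_a = Gd⁴/(8D³k) = (68.8×10³ × 1.37⁴)/(8 × 16.1³ × 0.55775)
    = 242365 / 18621.1 = 13.02 → 13 coils

13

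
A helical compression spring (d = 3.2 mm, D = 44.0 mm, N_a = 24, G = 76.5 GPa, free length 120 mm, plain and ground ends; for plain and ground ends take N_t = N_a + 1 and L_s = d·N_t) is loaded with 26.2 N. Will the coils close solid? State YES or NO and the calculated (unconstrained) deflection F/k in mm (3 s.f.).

k = Gd⁴/(8D³N_a) = (76.5×10³)(3.2⁴)/(8·44.0³·24) = 0.49046 N/mm
N_t = 25; L_s = 3.2·25 = 80 mm; δ_solid = L₀ − L_s = 120 − 80 = 40 mm
δ = F/k = 26.2/0.49046 = 53.419 mm
δ ≥ δ_solid → spring goes solid

YES, δ = 53.4 mm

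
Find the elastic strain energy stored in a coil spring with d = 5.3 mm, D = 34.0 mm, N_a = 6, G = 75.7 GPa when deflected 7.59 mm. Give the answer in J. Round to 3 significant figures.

k = Gd⁴/(8D³N_a) = (75.7×10³)(5.3⁴)/(8·34.0³·6) = 31.661 N/mm
U = ½kδ² = 0.5 × 31.661 × 7.59² = 911.96 N·mm = 0.91196 J

0.912 J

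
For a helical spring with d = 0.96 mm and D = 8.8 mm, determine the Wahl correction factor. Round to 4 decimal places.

1.1589

C = D/d = 8.8/0.96 = 9.1667
K_W = (4C−1)/(4C−4) + 0.615/C = 35.667/32.667 + 0.0671 = 1.1589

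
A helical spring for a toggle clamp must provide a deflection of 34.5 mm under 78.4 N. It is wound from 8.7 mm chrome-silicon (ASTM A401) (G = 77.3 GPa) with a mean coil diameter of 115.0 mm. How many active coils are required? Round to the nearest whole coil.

Required rate k = F/δ = 78.4/34.5 = 2.2725 N/mm
N_a = Gd⁴/(8D³k) = (77.3×10³ × 8.7⁴)/(8 × 115.0³ × 2.2725)
    = 4.4285e+08 / 2.76491e+07 = 16.02 → 16 coils

16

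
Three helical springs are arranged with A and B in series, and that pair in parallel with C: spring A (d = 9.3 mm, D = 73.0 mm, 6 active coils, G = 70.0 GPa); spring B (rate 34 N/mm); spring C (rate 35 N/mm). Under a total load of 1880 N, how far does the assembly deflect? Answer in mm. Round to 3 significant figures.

37.3 mm

k_A = Gd⁴/(8D³N_a) = (70.0×10³)(9.3⁴)/(8·73.0³·6) = 28.043 N/mm
Springs A,B series: k_AB = 1/(1/28.043+1/34) = 15.368 N/mm; parallel with C: k_eq = 15.368+35 = 50.368 N/mm
δ = F/k_eq = 1880/50.368 = 37.326 mm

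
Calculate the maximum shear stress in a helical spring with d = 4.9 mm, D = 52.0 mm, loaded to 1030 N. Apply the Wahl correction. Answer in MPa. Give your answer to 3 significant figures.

Spring index C = D/d = 52.0/4.9 = 10.6122
K_W = (4C−1)/(4C−4) + 0.615/C = 41.449/38.449 + 0.0580 = 1.1360
τ₀ = 8FD/(πd³) = 8·1030·52.0/(π·4.9³) = 428480/369.61 = 1159.3 MPa
τ_max = K·τ₀ = 1.1360 × 1159.3 = 1316.9 MPa

1320 MPa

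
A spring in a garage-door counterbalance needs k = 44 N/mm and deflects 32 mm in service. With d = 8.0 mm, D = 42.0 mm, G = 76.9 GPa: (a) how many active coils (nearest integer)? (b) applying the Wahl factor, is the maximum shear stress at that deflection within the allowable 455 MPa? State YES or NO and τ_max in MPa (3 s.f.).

N_a = Gd⁴/(8D³k) = (76.9×10³)(8.0⁴)/(8·42.0³·44) = 12.08 → N_a = 12
Actual rate k = Gd⁴/(8D³·12) = 44.286 N/mm
Working load F = kδ = 44.286·32 = 1417.2 N
C = 42.0/8.0 = 5.2500; K_W = (4C−1)/(4C−4)+0.615/C = 1.2936
τ_max = K_W·8FD/(πd³) = 1.2936·296.03 = 382.95 MPa
τ_max ≤ 455 MPa → acceptable

(a) 12 coils; (b) YES, τ_max = 383 MPa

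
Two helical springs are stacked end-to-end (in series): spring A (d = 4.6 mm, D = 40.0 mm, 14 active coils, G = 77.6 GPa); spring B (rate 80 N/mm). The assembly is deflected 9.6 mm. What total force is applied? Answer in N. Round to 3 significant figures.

43.9 N

k_A = Gd⁴/(8D³N_a) = (77.6×10³)(4.6⁴)/(8·40.0³·14) = 4.8472 N/mm
Series: 1/k_eq = 1/4.8472 + 1/80 = 0.2188; k_eq = 4.5703 N/mm
F = k_eq·δ = 4.5703·9.6 = 43.875 N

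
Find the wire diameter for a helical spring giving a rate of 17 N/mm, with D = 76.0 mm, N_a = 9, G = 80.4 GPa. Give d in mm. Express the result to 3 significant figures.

d = (8D³N_a·k / G)^(1/4) = (8·76.0³·9·17 / (80.4×10³))^0.25
  = (6682.9)^0.25 = 9.0415 mm

9.04 mm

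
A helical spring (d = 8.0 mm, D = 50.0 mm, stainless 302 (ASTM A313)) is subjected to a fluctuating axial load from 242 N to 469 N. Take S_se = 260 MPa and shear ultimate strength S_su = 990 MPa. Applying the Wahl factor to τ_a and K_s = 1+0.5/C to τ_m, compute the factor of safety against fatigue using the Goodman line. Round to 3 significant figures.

C = D/d = 50.0/8.0 = 6.2500; K_W = (4C−1)/(4C−4)+0.615/C = 1.2413; K_s = 1+0.5/C = 1.0800
F_a = (F_max−F_min)/2 = 113.5 N; F_m = (F_max+F_min)/2 = 355.5 N
τ_a = K_W·8F_aD/(πd³) = 1.2413 × 28.225 = 35.035 MPa
τ_m = K_s·8F_mD/(πd³) = 1.0800 × 88.406 = 95.478 MPa
Goodman: 1/n_f = τ_a/S_se + τ_m/S_su = 35.035/260 + 95.478/990 = 0.13475 + 0.09644 = 0.23119
n_f = 1/0.23119 = 4.325

4.33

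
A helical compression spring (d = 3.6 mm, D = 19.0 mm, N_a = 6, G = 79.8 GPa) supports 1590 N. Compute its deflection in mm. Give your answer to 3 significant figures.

k = Gd⁴/(8D³N_a) = (79.8×10³)(3.6⁴)/(8·19.0³·6) = 40.711 N/mm
δ = F/k = 1590 / 40.711 = 39.056 mm

39.1 mm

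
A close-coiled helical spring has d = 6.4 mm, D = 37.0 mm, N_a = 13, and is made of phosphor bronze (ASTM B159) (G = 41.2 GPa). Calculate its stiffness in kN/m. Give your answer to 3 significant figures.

13.1 kN/m

k = Gd⁴/(8D³N_a) = (41.2×10³ × 6.4⁴) / (8 × 37.0³ × 13)
  = 6.91221e+07 / 5.26791e+06 = 13.121 N/mm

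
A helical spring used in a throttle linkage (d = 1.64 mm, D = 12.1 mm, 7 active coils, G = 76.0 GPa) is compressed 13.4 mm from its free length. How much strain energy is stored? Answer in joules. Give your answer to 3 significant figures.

0.498 J

k = Gd⁴/(8D³N_a) = (76.0×10³)(1.64⁴)/(8·12.1³·7) = 5.5417 N/mm
U = ½kδ² = 0.5 × 5.5417 × 13.4² = 497.54 N·mm = 0.49754 J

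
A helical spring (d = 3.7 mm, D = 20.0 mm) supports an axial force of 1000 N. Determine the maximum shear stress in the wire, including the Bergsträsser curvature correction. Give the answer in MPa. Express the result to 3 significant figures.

1280 MPa

Spring index C = D/d = 20.0/3.7 = 5.4054
K_B = (4C+2)/(4C−3) = 23.622/18.622 = 1.2685
τ₀ = 8FD/(πd³) = 8·1000·20.0/(π·3.7³) = 160000/159.13 = 1005.5 MPa
τ_max = K·τ₀ = 1.2685 × 1005.5 = 1275.4 MPa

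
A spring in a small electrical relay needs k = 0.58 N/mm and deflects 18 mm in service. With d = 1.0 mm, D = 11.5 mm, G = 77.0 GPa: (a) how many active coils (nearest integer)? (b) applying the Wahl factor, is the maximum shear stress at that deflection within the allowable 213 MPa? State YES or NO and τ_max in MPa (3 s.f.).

N_a = Gd⁴/(8D³k) = (77.0×10³)(1.0⁴)/(8·11.5³·0.58) = 10.91 → N_a = 11
Actual rate k = Gd⁴/(8D³·11) = 0.57533 N/mm
Working load F = kδ = 0.57533·18 = 10.356 N
C = 11.5/1.0 = 11.5000; K_W = (4C−1)/(4C−4)+0.615/C = 1.1249
τ_max = K_W·8FD/(πd³) = 1.1249·303.27 = 341.15 MPa
τ_max > 213 MPa → exceeds allowable

(a) 11 coils; (b) NO, τ_max = 341 MPa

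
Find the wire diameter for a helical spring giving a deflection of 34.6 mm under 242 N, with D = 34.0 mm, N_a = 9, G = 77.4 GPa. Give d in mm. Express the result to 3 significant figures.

4.00 mm

Required rate k = F/δ = 242/34.6 = 6.9942 N/mm
d = (8D³N_a·k / G)^(1/4) = (8·34.0³·9·6.9942 / (77.4×10³))^0.25
  = (255.72)^0.25 = 3.9989 mm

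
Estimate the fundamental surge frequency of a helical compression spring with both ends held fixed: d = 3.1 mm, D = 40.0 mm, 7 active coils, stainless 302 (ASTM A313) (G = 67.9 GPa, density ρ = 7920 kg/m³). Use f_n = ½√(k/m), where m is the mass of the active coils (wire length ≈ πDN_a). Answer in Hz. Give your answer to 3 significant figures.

91.2 Hz

k = Gd⁴/(8D³N_a) = (67.9×10³)(3.1⁴)/(8·40.0³·7) = 1.7496 N/mm = 1749.6 N/m
Wire length L = πDN_a = π·40.0·7 = 879.65 mm
m = ρ·(πd²/4)·L = 7920 × 7.5477×10⁻⁶ m² × 0.87965 m = 0.052583 kg
f_n = ½√(k/m) = 0.5·√(1749.6/0.052583) = 0.5·√(33274) = 91.206 Hz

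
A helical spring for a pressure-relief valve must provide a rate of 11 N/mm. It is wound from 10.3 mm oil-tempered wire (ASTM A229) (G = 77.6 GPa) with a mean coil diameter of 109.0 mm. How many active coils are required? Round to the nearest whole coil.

N_a = Gd⁴/(8D³k) = (77.6×10³ × 10.3⁴)/(8 × 109.0³ × 11)
    = 8.73395e+08 / 1.13963e+08 = 7.664 → 8 coils

8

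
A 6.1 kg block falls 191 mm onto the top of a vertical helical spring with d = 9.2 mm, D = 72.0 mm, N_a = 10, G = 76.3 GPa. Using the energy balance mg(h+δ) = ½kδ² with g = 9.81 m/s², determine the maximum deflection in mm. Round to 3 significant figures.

38.8 mm

k = Gd⁴/(8D³N_a) = (76.3×10³)(9.2⁴)/(8·72.0³·10) = 18.306 N/mm
W = mg = 6.1 × 9.81 = 59.841 N
½kδ² − Wδ − Wh = 0 → δ = (W + √(W² + 2kWh))/k
δ = (59.841 + √(3580.9 + 418457))/18.306 = (59.841 + 649.64)/18.306 = 38.757 mm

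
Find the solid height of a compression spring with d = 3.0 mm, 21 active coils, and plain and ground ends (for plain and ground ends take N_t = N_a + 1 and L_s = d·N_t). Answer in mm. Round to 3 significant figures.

66.0 mm

plain and ground ends: N_t = N_a + 1 = 21 + 1 = 22
L_s = d·N_t = 3.0 × 22 = 66 mm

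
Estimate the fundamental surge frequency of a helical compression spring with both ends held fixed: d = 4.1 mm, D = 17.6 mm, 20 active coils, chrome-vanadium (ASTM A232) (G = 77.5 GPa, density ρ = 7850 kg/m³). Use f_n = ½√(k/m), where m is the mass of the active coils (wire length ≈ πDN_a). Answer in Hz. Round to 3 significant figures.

k = Gd⁴/(8D³N_a) = (77.5×10³)(4.1⁴)/(8·17.6³·20) = 25.106 N/mm = 25106 N/m
Wire length L = πDN_a = π·17.6·20 = 1105.8 mm
m = ρ·(πd²/4)·L = 7850 × 13.203×10⁻⁶ m² × 1.1058 m = 0.11461 kg
f_n = ½√(k/m) = 0.5·√(25106/0.11461) = 0.5·√(2.1906e+05) = 234.02 Hz

234 Hz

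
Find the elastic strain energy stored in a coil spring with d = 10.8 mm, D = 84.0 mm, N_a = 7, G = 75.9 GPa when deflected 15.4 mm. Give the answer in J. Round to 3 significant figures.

k = Gd⁴/(8D³N_a) = (75.9×10³)(10.8⁴)/(8·84.0³·7) = 31.111 N/mm
U = ½kδ² = 0.5 × 31.111 × 15.4² = 3689.1 N·mm = 3.6891 J

3.69 J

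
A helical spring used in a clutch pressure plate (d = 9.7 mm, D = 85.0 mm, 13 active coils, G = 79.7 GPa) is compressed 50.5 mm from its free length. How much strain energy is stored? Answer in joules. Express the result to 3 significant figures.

14.1 J

k = Gd⁴/(8D³N_a) = (79.7×10³)(9.7⁴)/(8·85.0³·13) = 11.047 N/mm
U = ½kδ² = 0.5 × 11.047 × 50.5² = 14087 N·mm = 14.087 J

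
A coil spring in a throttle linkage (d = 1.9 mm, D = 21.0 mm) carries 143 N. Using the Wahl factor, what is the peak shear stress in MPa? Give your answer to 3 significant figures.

Spring index C = D/d = 21.0/1.9 = 11.0526
K_W = (4C−1)/(4C−4) + 0.615/C = 43.211/40.211 + 0.0556 = 1.1303
τ₀ = 8FD/(πd³) = 8·143·21.0/(π·1.9³) = 24024/21.548 = 1114.9 MPa
τ_max = K·τ₀ = 1.1303 × 1114.9 = 1260.1 MPa

1260 MPa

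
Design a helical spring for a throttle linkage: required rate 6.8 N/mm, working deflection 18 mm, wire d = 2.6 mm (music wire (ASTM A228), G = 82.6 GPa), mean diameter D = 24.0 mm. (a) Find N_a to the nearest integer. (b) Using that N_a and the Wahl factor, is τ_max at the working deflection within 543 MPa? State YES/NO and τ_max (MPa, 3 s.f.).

(a) 5 coils; (b) YES, τ_max = 495 MPa

N_a = Gd⁴/(8D³k) = (82.6×10³)(2.6⁴)/(8·24.0³·6.8) = 5.019 → N_a = 5
Actual rate k = Gd⁴/(8D³·5) = 6.8262 N/mm
Working load F = kδ = 6.8262·18 = 122.87 N
C = 24.0/2.6 = 9.2308; K_W = (4C−1)/(4C−4)+0.615/C = 1.1577
τ_max = K_W·8FD/(πd³) = 1.1577·427.25 = 494.65 MPa
τ_max ≤ 543 MPa → acceptable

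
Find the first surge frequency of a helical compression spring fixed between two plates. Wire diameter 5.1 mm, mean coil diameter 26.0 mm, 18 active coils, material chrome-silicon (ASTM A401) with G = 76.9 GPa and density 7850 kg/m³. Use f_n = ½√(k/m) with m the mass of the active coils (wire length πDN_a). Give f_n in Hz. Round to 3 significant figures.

148 Hz

k = Gd⁴/(8D³N_a) = (76.9×10³)(5.1⁴)/(8·26.0³·18) = 20.555 N/mm = 20555 N/m
Wire length L = πDN_a = π·26.0·18 = 1470.3 mm
m = ρ·(πd²/4)·L = 7850 × 20.428×10⁻⁶ m² × 1.4703 m = 0.23577 kg
f_n = ½√(k/m) = 0.5·√(20555/0.23577) = 0.5·√(87182) = 147.63 Hz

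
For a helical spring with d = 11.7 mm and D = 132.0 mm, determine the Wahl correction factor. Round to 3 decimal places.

1.127

C = D/d = 132.0/11.7 = 11.2821
K_W = (4C−1)/(4C−4) + 0.615/C = 44.128/41.128 + 0.0545 = 1.1275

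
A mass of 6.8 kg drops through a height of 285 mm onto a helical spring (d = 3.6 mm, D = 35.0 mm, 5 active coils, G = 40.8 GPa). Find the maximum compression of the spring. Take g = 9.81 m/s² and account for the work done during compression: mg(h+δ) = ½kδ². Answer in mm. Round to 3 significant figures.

116 mm

k = Gd⁴/(8D³N_a) = (40.8×10³)(3.6⁴)/(8·35.0³·5) = 3.9958 N/mm
W = mg = 6.8 × 9.81 = 66.708 N
½kδ² − Wδ − Wh = 0 → δ = (W + √(W² + 2kWh))/k
δ = (66.708 + √(4450 + 151935))/3.9958 = (66.708 + 395.46)/3.9958 = 115.66 mm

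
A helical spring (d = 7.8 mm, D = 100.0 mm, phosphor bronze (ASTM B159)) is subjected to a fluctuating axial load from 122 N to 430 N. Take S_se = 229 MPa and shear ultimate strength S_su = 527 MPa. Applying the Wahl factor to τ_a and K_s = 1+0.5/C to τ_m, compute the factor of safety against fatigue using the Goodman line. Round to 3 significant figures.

C = D/d = 100.0/7.8 = 12.8205; K_W = (4C−1)/(4C−4)+0.615/C = 1.1114; K_s = 1+0.5/C = 1.0390
F_a = (F_max−F_min)/2 = 154 N; F_m = (F_max+F_min)/2 = 276 N
τ_a = K_W·8F_aD/(πd³) = 1.1114 × 82.637 = 91.845 MPa
τ_m = K_s·8F_mD/(πd³) = 1.0390 × 148.1 = 153.88 MPa
Goodman: 1/n_f = τ_a/S_se + τ_m/S_su = 91.845/229 + 153.88/527 = 0.40107 + 0.29199 = 0.69306
n_f = 1/0.69306 = 1.443

1.44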